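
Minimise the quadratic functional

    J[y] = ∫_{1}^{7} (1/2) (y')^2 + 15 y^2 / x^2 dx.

The Lagrangian is L = (1/2) (y')^2 + 15 y^2 / x^2.
Compute ∂L/∂y = 30y/x^2, ∂L/∂y' = y'.
The Euler-Lagrange equation d/dx(∂L/∂y') − ∂L/∂y = 0 reduces to
    y'' − 30/x^2 · y = 0  (x > 0).
Its general solution is
    y(x) = A x^6 + B x^(-5),
with A, B fixed by the endpoint conditions.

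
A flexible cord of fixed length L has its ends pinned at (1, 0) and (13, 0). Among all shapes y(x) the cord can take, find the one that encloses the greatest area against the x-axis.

Set up the augmented Lagrangian using a multiplier λ for the length constraint:
    F(y, y') = y − λ sqrt(1 + y'^2).
F has no explicit x dependence, so the Beltrami identity yields a first integral
    F − y' ∂F/∂y' = C.
Compute ∂F/∂y' = −λ y' / sqrt(1 + y'^2). Then
    y − λ sqrt(1 + y'^2) + λ y'^2 / sqrt(1 + y'^2) = C
    ⇒  y − λ / sqrt(1 + y'^2) = C.
Solving for y' and integrating gives
    (x − a)^2 + (y − b)^2 = λ^2,
a circular arc of radius λ. The constants a, b are determined by the endpoint conditions y(1) = y(13) = 0, and λ is fixed implicitly by the length constraint
    ∫_{1}^{13} sqrt(1 + y'^2) dx = L.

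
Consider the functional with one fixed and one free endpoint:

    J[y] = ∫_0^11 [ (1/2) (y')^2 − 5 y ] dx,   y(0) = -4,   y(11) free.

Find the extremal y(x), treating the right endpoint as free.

The Lagrangian L = (1/2) (y')^2 − 5 y gives
    ∂L/∂y = −5,   ∂L/∂y' = y'.
Euler-Lagrange: d/dx(y') − (−5) = 0, i.e. y'' + 5 = 0, so
    y(x) = −(5/2) x^2 + C1 x + C2.
Fixed left endpoint y(0) = -4 ⇒ C2 = -4.
The right endpoint x = 11 is free, so the natural (transversality) condition is ∂L/∂y' |_{x=11} = 0, i.e. y'(11) = 0.
Compute y'(x) = −5 x + C1, so y'(11) = −55 + C1 = 0 ⇒ C1 = 55.
Therefore the extremal is
    y(x) = −(5/2) x^2 + 55 x − 4.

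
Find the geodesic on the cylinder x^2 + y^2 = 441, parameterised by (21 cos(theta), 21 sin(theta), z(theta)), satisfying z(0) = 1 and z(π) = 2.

Parameterise the cylinder of radius R = 21 as
    r(θ) = (21 cos θ, 21 sin θ, z(θ)).
The arc-length element is
    ds = sqrt(441 + (dz/dθ)^2) dθ,
so the Lagrangian is L = sqrt(441 + z'^2).
L depends on z' only, not on z or θ, so ∂L/∂z = 0 and
    ∂L/∂z' = z' / sqrt(441 + z'^2).
The Euler-Lagrange equation gives
    d/dθ( z' / sqrt(441 + z'^2) ) = 0,
so z' is constant. Integrating once:
    z(θ) = a θ + b,
a helix on the cylinder (a straight line when the cylinder is unrolled). The constants a, b are determined by the endpoint conditions.
With endpoint conditions z(0) = 1 and z(π) = 2: from z(0) = b we get b = 1, and a·π + 1 = 2 gives a = 1/π, so
    z(θ) = (1/π) θ + 1.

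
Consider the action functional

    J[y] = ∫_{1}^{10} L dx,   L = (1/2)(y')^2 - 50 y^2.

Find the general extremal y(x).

The Lagrangian is L = (1/2)(y')^2 - 50 y^2.
∂L/∂y = -100y.
∂L/∂y' = y'.
The Euler-Lagrange equation d/dx(∂L/∂y') − ∂L/∂y = 0 becomes:
    y'' + 100 y = 0
General solution: y(x) = A sin(10x) + B cos(10x), where A and B are arbitrary constants fixed by the endpoint conditions.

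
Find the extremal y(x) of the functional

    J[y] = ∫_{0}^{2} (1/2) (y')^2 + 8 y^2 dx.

The Lagrangian is L = (1/2) (y')^2 + 8 y^2.
Compute ∂L/∂y = 16y, ∂L/∂y' = y'.
The Euler-Lagrange equation d/dx(∂L/∂y') − ∂L/∂y = 0 reduces to
    y'' − 16 y = 0.
Its general solution is
    y(x) = A e^(4x) + B e^(−4x),
with A, B fixed by the endpoint conditions.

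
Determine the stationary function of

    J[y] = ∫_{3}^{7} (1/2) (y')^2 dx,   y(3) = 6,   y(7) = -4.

The Lagrangian is L = (1/2) (y')^2.
Compute ∂L/∂y = 0, ∂L/∂y' = y'.
The Euler-Lagrange equation d/dx(∂L/∂y') − ∂L/∂y = 0 reduces to
    y'' = 0.
Its general solution is
    y(x) = A x + B,
with A, B fixed by the endpoint conditions.
Applying the endpoint conditions y(3) = 6 and y(7) = -4: solve A·3 + B = 6 and A·7 + B = -4. Subtracting gives A(7 − 3) = -4 − 6, so A = -5/2, and B = 6 − A·3 = 27/2. Therefore
    y(x) = (-5/2) x + 27/2.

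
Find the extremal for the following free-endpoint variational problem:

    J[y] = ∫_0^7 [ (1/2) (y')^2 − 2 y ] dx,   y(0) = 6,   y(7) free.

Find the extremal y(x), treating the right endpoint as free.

The Lagrangian L = (1/2) (y')^2 − 2 y gives
    ∂L/∂y = −2,   ∂L/∂y' = y'.
Euler-Lagrange: d/dx(y') − (−2) = 0, i.e. y'' + 2 = 0, so
    y(x) = −(2/2) x^2 + C1 x + C2.
Fixed left endpoint y(0) = 6 ⇒ C2 = 6.
The right endpoint x = 7 is free, so the natural (transversality) condition is ∂L/∂y' |_{x=7} = 0, i.e. y'(7) = 0.
Compute y'(x) = −2 x + C1, so y'(7) = −14 + C1 = 0 ⇒ C1 = 14.
Therefore the extremal is
    y(x) = −x^2 + 14 x + 6.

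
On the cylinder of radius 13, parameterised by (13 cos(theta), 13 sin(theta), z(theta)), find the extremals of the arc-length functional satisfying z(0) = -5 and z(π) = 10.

Parameterise the cylinder of radius R = 13 as
    r(θ) = (13 cos θ, 13 sin θ, z(θ)).
The arc-length element is
    ds = sqrt(169 + (dz/dθ)^2) dθ,
so the Lagrangian is L = sqrt(169 + z'^2).
L depends on z' only, not on z or θ, so ∂L/∂z = 0 and
    ∂L/∂z' = z' / sqrt(169 + z'^2).
The Euler-Lagrange equation gives
    d/dθ( z' / sqrt(169 + z'^2) ) = 0,
so z' is constant. Integrating once:
    z(θ) = a θ + b,
a helix on the cylinder (a straight line when the cylinder is unrolled). The constants a, b are determined by the endpoint conditions.
With endpoint conditions z(0) = -5 and z(π) = 10: from z(0) = b we get b = -5, and a·π + -5 = 10 gives a = 15/π, so
    z(θ) = (15/π) θ − 5.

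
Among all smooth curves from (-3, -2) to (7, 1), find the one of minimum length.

Arc-length functional: J[y] = ∫ sqrt(1 + (y')^2) dx.
Lagrangian L = sqrt(1 + (y')^2) has no explicit y dependence, so ∂L/∂y = 0 and the Euler-Lagrange equation gives
    d/dx( y' / sqrt(1 + (y')^2) ) = 0  ⇒  y' / sqrt(1 + (y')^2) = const.
Hence y' is constant, so y(x) is affine.
Fitting the endpoints (-3, -2) and (7, 1):
    slope m = (1 − (-2)) / (7 − (-3)) = 3/10,
    intercept c = (-2) − m·(-3) = -11/10.
Extremal: y(x) = (3/10) x - 11/10.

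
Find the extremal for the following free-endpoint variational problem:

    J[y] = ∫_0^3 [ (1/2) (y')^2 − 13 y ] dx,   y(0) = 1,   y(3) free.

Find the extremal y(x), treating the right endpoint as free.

The Lagrangian L = (1/2) (y')^2 − 13 y gives
    ∂L/∂y = −13,   ∂L/∂y' = y'.
Euler-Lagrange: d/dx(y') − (−13) = 0, i.e. y'' + 13 = 0, so
    y(x) = −(13/2) x^2 + C1 x + C2.
Fixed left endpoint y(0) = 1 ⇒ C2 = 1.
The right endpoint x = 3 is free, so the natural (transversality) condition is ∂L/∂y' |_{x=3} = 0, i.e. y'(3) = 0.
Compute y'(x) = −13 x + C1, so y'(3) = −39 + C1 = 0 ⇒ C1 = 39.
Therefore the extremal is
    y(x) = −(13/2) x^2 + 39 x + 1.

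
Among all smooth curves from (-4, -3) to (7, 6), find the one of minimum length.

Arc-length functional: J[y] = ∫ sqrt(1 + (y')^2) dx.
Lagrangian L = sqrt(1 + (y')^2) has no explicit y dependence, so ∂L/∂y = 0 and the Euler-Lagrange equation gives
    d/dx( y' / sqrt(1 + (y')^2) ) = 0  ⇒  y' / sqrt(1 + (y')^2) = const.
Hence y' is constant, so y(x) is affine.
Fitting the endpoints (-4, -3) and (7, 6):
    slope m = (6 − (-3)) / (7 − (-4)) = 9/11,
    intercept c = (-3) − m·(-4) = 3/11.
Extremal: y(x) = (9/11) x + 3/11.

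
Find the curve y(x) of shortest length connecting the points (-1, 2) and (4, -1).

Arc-length functional: J[y] = ∫ sqrt(1 + (y')^2) dx.
Lagrangian L = sqrt(1 + (y')^2) has no explicit y dependence, so ∂L/∂y = 0 and the Euler-Lagrange equation gives
    d/dx( y' / sqrt(1 + (y')^2) ) = 0  ⇒  y' / sqrt(1 + (y')^2) = const.
Hence y' is constant, so y(x) is affine.
Fitting the endpoints (-1, 2) and (4, -1):
    slope m = ((-1) − 2) / (4 − (-1)) = -3/5,
    intercept c = 2 − m·(-1) = 7/5.
Extremal: y(x) = (-3/5) x + 7/5.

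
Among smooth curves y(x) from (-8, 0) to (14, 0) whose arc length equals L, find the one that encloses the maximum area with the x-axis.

Set up the augmented Lagrangian using a multiplier λ for the length constraint:
    F(y, y') = y − λ sqrt(1 + y'^2).
F has no explicit x dependence, so the Beltrami identity yields a first integral
    F − y' ∂F/∂y' = C.
Compute ∂F/∂y' = −λ y' / sqrt(1 + y'^2). Then
    y − λ sqrt(1 + y'^2) + λ y'^2 / sqrt(1 + y'^2) = C
    ⇒  y − λ / sqrt(1 + y'^2) = C.
Solving for y' and integrating gives
    (x − a)^2 + (y − b)^2 = λ^2,
a circular arc of radius λ. The constants a, b are determined by the endpoint conditions y(-8) = y(14) = 0, and λ is fixed implicitly by the length constraint
    ∫_{-8}^{14} sqrt(1 + y'^2) dx = L.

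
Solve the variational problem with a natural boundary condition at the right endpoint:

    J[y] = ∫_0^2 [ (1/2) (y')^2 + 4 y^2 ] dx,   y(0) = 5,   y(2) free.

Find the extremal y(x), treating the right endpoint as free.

The Lagrangian L = (1/2) (y')^2 + 4 y^2 gives
    ∂L/∂y = 8 y,   ∂L/∂y' = y'.
Euler-Lagrange: y'' − 8 y = 0.
With k = sqrt(8), the general solution is
    y(x) = A cosh(sqrt(8) x) + B sinh(sqrt(8) x).
Fixed left endpoint y(0) = 5 ⇒ A = 5.
The right endpoint x = 2 is free, so the natural (transversality) condition is ∂L/∂y' |_{x=2} = 0, i.e. y'(2) = 0.
Compute y'(x) = A k sinh(k x) + B k cosh(k x), so
    y'(2) = A k sinh(k·2) + B k cosh(k·2) = 0
    ⇒ B = −A tanh(k·2) = − 5 tanh(sqrt(8)·2).
Therefore the extremal is
    y(x) = 5 cosh(sqrt(8) x) − 5 tanh(sqrt(8)·2) sinh(sqrt(8) x).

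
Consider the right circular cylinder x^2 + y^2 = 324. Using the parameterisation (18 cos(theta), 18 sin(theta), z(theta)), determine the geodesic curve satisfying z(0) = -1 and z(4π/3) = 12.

Parameterise the cylinder of radius R = 18 as
    r(θ) = (18 cos θ, 18 sin θ, z(θ)).
The arc-length element is
    ds = sqrt(324 + (dz/dθ)^2) dθ,
so the Lagrangian is L = sqrt(324 + z'^2).
L depends on z' only, not on z or θ, so ∂L/∂z = 0 and
    ∂L/∂z' = z' / sqrt(324 + z'^2).
The Euler-Lagrange equation gives
    d/dθ( z' / sqrt(324 + z'^2) ) = 0,
so z' is constant. Integrating once:
    z(θ) = a θ + b,
a helix on the cylinder (a straight line when the cylinder is unrolled). The constants a, b are determined by the endpoint conditions.
With endpoint conditions z(0) = -1 and z(4π/3) = 12: from z(0) = b we get b = -1, and a·4π/3 + -1 = 12 gives a = 39/(4π), so
    z(θ) = (39/(4π)) θ − 1.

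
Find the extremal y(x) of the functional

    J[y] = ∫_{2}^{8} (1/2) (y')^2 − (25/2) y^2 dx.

The Lagrangian is L = (1/2) (y')^2 − (25/2) y^2.
Compute ∂L/∂y = -25y, ∂L/∂y' = y'.
The Euler-Lagrange equation d/dx(∂L/∂y') − ∂L/∂y = 0 reduces to
    y'' + 25 y = 0.
Its general solution is
    y(x) = A sin(5x) + B cos(5x),
with A, B fixed by the endpoint conditions.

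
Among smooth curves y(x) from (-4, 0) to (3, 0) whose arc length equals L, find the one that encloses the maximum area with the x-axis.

Set up the augmented Lagrangian using a multiplier λ for the length constraint:
    F(y, y') = y − λ sqrt(1 + y'^2).
F has no explicit x dependence, so the Beltrami identity yields a first integral
    F − y' ∂F/∂y' = C.
Compute ∂F/∂y' = −λ y' / sqrt(1 + y'^2). Then
    y − λ sqrt(1 + y'^2) + λ y'^2 / sqrt(1 + y'^2) = C
    ⇒  y − λ / sqrt(1 + y'^2) = C.
Solving for y' and integrating gives
    (x − a)^2 + (y − b)^2 = λ^2,
a circular arc of radius λ. The constants a, b are determined by the endpoint conditions y(-4) = y(3) = 0, and λ is fixed implicitly by the length constraint
    ∫_{-4}^{3} sqrt(1 + y'^2) dx = L.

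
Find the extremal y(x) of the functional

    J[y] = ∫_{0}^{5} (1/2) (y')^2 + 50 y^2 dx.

The Lagrangian is L = (1/2) (y')^2 + 50 y^2.
Compute ∂L/∂y = 100y, ∂L/∂y' = y'.
The Euler-Lagrange equation d/dx(∂L/∂y') − ∂L/∂y = 0 reduces to
    y'' − 100 y = 0.
Its general solution is
    y(x) = A e^(10x) + B e^(−10x),
with A, B fixed by the endpoint conditions.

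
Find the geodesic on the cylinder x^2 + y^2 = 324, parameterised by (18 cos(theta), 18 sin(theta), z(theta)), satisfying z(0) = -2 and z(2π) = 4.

Parameterise the cylinder of radius R = 18 as
    r(θ) = (18 cos θ, 18 sin θ, z(θ)).
The arc-length element is
    ds = sqrt(324 + (dz/dθ)^2) dθ,
so the Lagrangian is L = sqrt(324 + z'^2).
L depends on z' only, not on z or θ, so ∂L/∂z = 0 and
    ∂L/∂z' = z' / sqrt(324 + z'^2).
The Euler-Lagrange equation gives
    d/dθ( z' / sqrt(324 + z'^2) ) = 0,
so z' is constant. Integrating once:
    z(θ) = a θ + b,
a helix on the cylinder (a straight line when the cylinder is unrolled). The constants a, b are determined by the endpoint conditions.
With endpoint conditions z(0) = -2 and z(2π) = 4: from z(0) = b we get b = -2, and a·2π + -2 = 4 gives a = 3/π, so
    z(θ) = (3/π) θ − 2.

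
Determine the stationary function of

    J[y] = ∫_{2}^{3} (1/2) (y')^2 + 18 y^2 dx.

The Lagrangian is L = (1/2) (y')^2 + 18 y^2.
Compute ∂L/∂y = 36y, ∂L/∂y' = y'.
The Euler-Lagrange equation d/dx(∂L/∂y') − ∂L/∂y = 0 reduces to
    y'' − 36 y = 0.
Its general solution is
    y(x) = A e^(6x) + B e^(−6x),
with A, B fixed by the endpoint conditions.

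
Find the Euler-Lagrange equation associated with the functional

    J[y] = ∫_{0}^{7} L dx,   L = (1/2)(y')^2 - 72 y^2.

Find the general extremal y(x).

The Lagrangian is L = (1/2)(y')^2 - 72 y^2.
∂L/∂y = -144y.
∂L/∂y' = y'.
The Euler-Lagrange equation d/dx(∂L/∂y') − ∂L/∂y = 0 becomes:
    y'' + 144 y = 0
General solution: y(x) = A sin(12x) + B cos(12x), where A and B are arbitrary constants fixed by the endpoint conditions.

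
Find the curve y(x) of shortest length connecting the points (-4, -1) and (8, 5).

Arc-length functional: J[y] = ∫ sqrt(1 + (y')^2) dx.
Lagrangian L = sqrt(1 + (y')^2) has no explicit y dependence, so ∂L/∂y = 0 and the Euler-Lagrange equation gives
    d/dx( y' / sqrt(1 + (y')^2) ) = 0  ⇒  y' / sqrt(1 + (y')^2) = const.
Hence y' is constant, so y(x) is affine.
Fitting the endpoints (-4, -1) and (8, 5):
    slope m = (5 − (-1)) / (8 − (-4)) = 1/2,
    intercept c = (-1) − m·(-4) = 1.
Extremal: y(x) = (1/2) x + 1.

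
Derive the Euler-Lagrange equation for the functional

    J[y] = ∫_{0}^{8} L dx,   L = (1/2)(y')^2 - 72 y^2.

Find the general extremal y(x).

The Lagrangian is L = (1/2)(y')^2 - 72 y^2.
∂L/∂y = -144y.
∂L/∂y' = y'.
The Euler-Lagrange equation d/dx(∂L/∂y') − ∂L/∂y = 0 becomes:
    y'' + 144 y = 0
General solution: y(x) = A sin(12x) + B cos(12x), where A and B are arbitrary constants fixed by the endpoint conditions.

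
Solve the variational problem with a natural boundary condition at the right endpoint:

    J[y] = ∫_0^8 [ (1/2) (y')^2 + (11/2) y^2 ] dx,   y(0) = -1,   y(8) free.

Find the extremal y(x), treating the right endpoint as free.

The Lagrangian L = (1/2) (y')^2 + (11/2) y^2 gives
    ∂L/∂y = 11 y,   ∂L/∂y' = y'.
Euler-Lagrange: y'' − 11 y = 0.
With k = sqrt(11), the general solution is
    y(x) = A cosh(sqrt(11) x) + B sinh(sqrt(11) x).
Fixed left endpoint y(0) = -1 ⇒ A = -1.
The right endpoint x = 8 is free, so the natural (transversality) condition is ∂L/∂y' |_{x=8} = 0, i.e. y'(8) = 0.
Compute y'(x) = A k sinh(k x) + B k cosh(k x), so
    y'(8) = A k sinh(k·8) + B k cosh(k·8) = 0
    ⇒ B = −A tanh(k·8) = tanh(sqrt(11)·8).
Therefore the extremal is
    y(x) = −cosh(sqrt(11) x) + tanh(sqrt(11)·8) sinh(sqrt(11) x).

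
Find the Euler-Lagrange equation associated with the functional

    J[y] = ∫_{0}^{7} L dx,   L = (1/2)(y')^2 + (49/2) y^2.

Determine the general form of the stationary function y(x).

The Lagrangian is L = (1/2)(y')^2 + (49/2) y^2.
∂L/∂y = 49y.
∂L/∂y' = y'.
The Euler-Lagrange equation d/dx(∂L/∂y') − ∂L/∂y = 0 becomes:
    y'' - 49 y = 0
General solution: y(x) = A e^(7x) + B e^(-7x), where A and B are arbitrary constants fixed by the endpoint conditions.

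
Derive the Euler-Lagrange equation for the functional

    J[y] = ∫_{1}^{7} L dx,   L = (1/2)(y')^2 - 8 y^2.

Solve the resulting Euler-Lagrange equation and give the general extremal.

The Lagrangian is L = (1/2)(y')^2 - 8 y^2.
∂L/∂y = -16y.
∂L/∂y' = y'.
The Euler-Lagrange equation d/dx(∂L/∂y') − ∂L/∂y = 0 becomes:
    y'' + 16 y = 0
General solution: y(x) = A sin(4x) + B cos(4x), where A and B are arbitrary constants fixed by the endpoint conditions.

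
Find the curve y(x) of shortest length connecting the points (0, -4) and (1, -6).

Arc-length functional: J[y] = ∫ sqrt(1 + (y')^2) dx.
Lagrangian L = sqrt(1 + (y')^2) has no explicit y dependence, so ∂L/∂y = 0 and the Euler-Lagrange equation gives
    d/dx( y' / sqrt(1 + (y')^2) ) = 0  ⇒  y' / sqrt(1 + (y')^2) = const.
Hence y' is constant, so y(x) is affine.
Fitting the endpoints (0, -4) and (1, -6):
    slope m = ((-6) − (-4)) / (1 − 0) = -2,
    intercept c = (-4) − m·0 = -4.
Extremal: y(x) = -2 x - 4.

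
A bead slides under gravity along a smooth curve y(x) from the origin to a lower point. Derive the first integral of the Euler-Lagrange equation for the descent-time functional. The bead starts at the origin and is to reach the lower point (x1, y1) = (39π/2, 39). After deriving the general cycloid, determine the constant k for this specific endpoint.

The Lagrangian L = sqrt((1 + y'^2) / y) has no explicit x dependence, so the Beltrami identity applies:
    L − y' ∂L/∂y' = C.
Compute ∂L/∂y' = y' / sqrt(y (1 + y'^2)).
Substitute:
    sqrt((1 + y'^2)/y) − y'·y' / sqrt(y (1 + y'^2))
    = (1 + y'^2) / sqrt(y (1 + y'^2)) − y'^2 / sqrt(y (1 + y'^2))
    = 1 / sqrt(y (1 + y'^2)) = C.
Squaring and rearranging gives the first integral
    y (1 + y'^2) = 1/C^2 =: k   (constant).
Solving this first-order ODE by the substitution
    y = (k/2)(1 − cos θ)
yields the cycloid parameterisation
    x(θ) = (k/2)(θ − sin θ),   y(θ) = (k/2)(1 − cos θ).
The constant k is fixed by the endpoint condition.
Now fit the given lower endpoint (x1, y1) = (39π/2, 39). At the bottom of the first arch (θ = π), the parametric equations give
    y(π) = (k/2)(1 − cos π) = k,
    x(π) = (k/2)(π − sin π) = kπ/2.
Matching y(π) = 39 gives k = 39, consistent with x(π) = 39π/2. Therefore the specific cycloid is
    x(θ) = (39/2)(θ − sin θ),   y(θ) = (39/2)(1 − cos θ).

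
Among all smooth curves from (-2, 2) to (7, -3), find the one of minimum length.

Arc-length functional: J[y] = ∫ sqrt(1 + (y')^2) dx.
Lagrangian L = sqrt(1 + (y')^2) has no explicit y dependence, so ∂L/∂y = 0 and the Euler-Lagrange equation gives
    d/dx( y' / sqrt(1 + (y')^2) ) = 0  ⇒  y' / sqrt(1 + (y')^2) = const.
Hence y' is constant, so y(x) is affine.
Fitting the endpoints (-2, 2) and (7, -3):
    slope m = ((-3) − 2) / (7 − (-2)) = -5/9,
    intercept c = 2 − m·(-2) = 8/9.
Extremal: y(x) = (-5/9) x + 8/9.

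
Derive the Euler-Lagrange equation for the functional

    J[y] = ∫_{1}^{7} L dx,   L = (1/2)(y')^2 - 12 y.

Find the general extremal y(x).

The Lagrangian is L = (1/2)(y')^2 - 12 y.
∂L/∂y = -12.
∂L/∂y' = y'.
The Euler-Lagrange equation d/dx(∂L/∂y') − ∂L/∂y = 0 becomes:
    y'' + 12 = 0
General solution: y(x) = -6 x^2 + A x + B, where A and B are arbitrary constants fixed by the endpoint conditions.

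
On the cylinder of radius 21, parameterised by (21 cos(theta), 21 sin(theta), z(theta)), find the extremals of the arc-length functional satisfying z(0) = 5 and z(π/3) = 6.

Parameterise the cylinder of radius R = 21 as
    r(θ) = (21 cos θ, 21 sin θ, z(θ)).
The arc-length element is
    ds = sqrt(441 + (dz/dθ)^2) dθ,
so the Lagrangian is L = sqrt(441 + z'^2).
L depends on z' only, not on z or θ, so ∂L/∂z = 0 and
    ∂L/∂z' = z' / sqrt(441 + z'^2).
The Euler-Lagrange equation gives
    d/dθ( z' / sqrt(441 + z'^2) ) = 0,
so z' is constant. Integrating once:
    z(θ) = a θ + b,
a helix on the cylinder (a straight line when the cylinder is unrolled). The constants a, b are determined by the endpoint conditions.
With endpoint conditions z(0) = 5 and z(π/3) = 6: from z(0) = b we get b = 5, and a·π/3 + 5 = 6 gives a = 3/π, so
    z(θ) = (3/π) θ + 5.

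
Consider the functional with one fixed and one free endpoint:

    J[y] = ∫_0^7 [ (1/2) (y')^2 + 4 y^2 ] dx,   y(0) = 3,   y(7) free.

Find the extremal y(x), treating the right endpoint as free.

The Lagrangian L = (1/2) (y')^2 + 4 y^2 gives
    ∂L/∂y = 8 y,   ∂L/∂y' = y'.
Euler-Lagrange: y'' − 8 y = 0.
With k = sqrt(8), the general solution is
    y(x) = A cosh(sqrt(8) x) + B sinh(sqrt(8) x).
Fixed left endpoint y(0) = 3 ⇒ A = 3.
The right endpoint x = 7 is free, so the natural (transversality) condition is ∂L/∂y' |_{x=7} = 0, i.e. y'(7) = 0.
Compute y'(x) = A k sinh(k x) + B k cosh(k x), so
    y'(7) = A k sinh(k·7) + B k cosh(k·7) = 0
    ⇒ B = −A tanh(k·7) = − 3 tanh(sqrt(8)·7).
Therefore the extremal is
    y(x) = 3 cosh(sqrt(8) x) − 3 tanh(sqrt(8)·7) sinh(sqrt(8) x).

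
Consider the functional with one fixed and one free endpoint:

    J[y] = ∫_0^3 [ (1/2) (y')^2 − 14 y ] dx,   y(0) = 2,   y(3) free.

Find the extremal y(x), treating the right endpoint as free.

The Lagrangian L = (1/2) (y')^2 − 14 y gives
    ∂L/∂y = −14,   ∂L/∂y' = y'.
Euler-Lagrange: d/dx(y') − (−14) = 0, i.e. y'' + 14 = 0, so
    y(x) = −(14/2) x^2 + C1 x + C2.
Fixed left endpoint y(0) = 2 ⇒ C2 = 2.
The right endpoint x = 3 is free, so the natural (transversality) condition is ∂L/∂y' |_{x=3} = 0, i.e. y'(3) = 0.
Compute y'(x) = −14 x + C1, so y'(3) = −42 + C1 = 0 ⇒ C1 = 42.
Therefore the extremal is
    y(x) = −7 x^2 + 42 x + 2.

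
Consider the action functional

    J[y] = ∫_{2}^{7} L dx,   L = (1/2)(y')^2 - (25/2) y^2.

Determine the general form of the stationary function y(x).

The Lagrangian is L = (1/2)(y')^2 - (25/2) y^2.
∂L/∂y = -25y.
∂L/∂y' = y'.
The Euler-Lagrange equation d/dx(∂L/∂y') − ∂L/∂y = 0 becomes:
    y'' + 25 y = 0
General solution: y(x) = A sin(5x) + B cos(5x), where A and B are arbitrary constants fixed by the endpoint conditions.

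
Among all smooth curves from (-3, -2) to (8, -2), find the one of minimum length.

Arc-length functional: J[y] = ∫ sqrt(1 + (y')^2) dx.
Lagrangian L = sqrt(1 + (y')^2) has no explicit y dependence, so ∂L/∂y = 0 and the Euler-Lagrange equation gives
    d/dx( y' / sqrt(1 + (y')^2) ) = 0  ⇒  y' / sqrt(1 + (y')^2) = const.
Hence y' is constant, so y(x) is affine.
Fitting the endpoints (-3, -2) and (8, -2):
    slope m = ((-2) − (-2)) / (8 − (-3)) = 0,
    intercept c = (-2) − m·(-3) = -2.
Extremal: y(x) = -2.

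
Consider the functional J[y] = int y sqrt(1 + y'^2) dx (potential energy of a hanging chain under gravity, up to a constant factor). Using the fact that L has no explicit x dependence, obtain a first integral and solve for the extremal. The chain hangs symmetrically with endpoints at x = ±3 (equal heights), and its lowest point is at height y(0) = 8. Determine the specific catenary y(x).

The Lagrangian L(y, y') = y sqrt(1 + y'^2) has no explicit x dependence, so the Beltrami identity applies:
    L − y' ∂L/∂y' = C.
Compute ∂L/∂y' = y · y' / sqrt(1 + y'^2). Then
    L − y' ∂L/∂y'
    = y sqrt(1 + y'^2) − y · y'^2 / sqrt(1 + y'^2)
    = y (1 + y'^2 − y'^2) / sqrt(1 + y'^2)
    = y / sqrt(1 + y'^2) = C.
Squaring gives y^2 = C^2 (1 + y'^2), i.e.
    y'^2 = y^2 / C^2 − 1.
Separating variables,
    dy / sqrt(y^2 − C^2) = dx / C,
and integrating gives arccosh(y / C) = (x − a)/C, so
    y(x) = C cosh((x − a)/C),
the catenary. The constants C and a are fixed by the two endpoint conditions (and, for the hanging-chain problem, the length constraint selects C).
Now fit the given data. The endpoints x = ±3 are symmetric at equal height, so the catenary is even about its minimum: a = 0 and y(x) = C cosh(x/C). The lowest point is y(0) = C cosh(0) = C, and we are told y(0) = 8, so C = 8. Therefore
    y(x) = 8 cosh(x/8),
and at the endpoints
    y(±3) = 8 cosh(3/8).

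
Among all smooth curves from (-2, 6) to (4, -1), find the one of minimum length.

Arc-length functional: J[y] = ∫ sqrt(1 + (y')^2) dx.
Lagrangian L = sqrt(1 + (y')^2) has no explicit y dependence, so ∂L/∂y = 0 and the Euler-Lagrange equation gives
    d/dx( y' / sqrt(1 + (y')^2) ) = 0  ⇒  y' / sqrt(1 + (y')^2) = const.
Hence y' is constant, so y(x) is affine.
Fitting the endpoints (-2, 6) and (4, -1):
    slope m = ((-1) − 6) / (4 − (-2)) = -7/6,
    intercept c = 6 − m·(-2) = 11/3.
Extremal: y(x) = (-7/6) x + 11/3.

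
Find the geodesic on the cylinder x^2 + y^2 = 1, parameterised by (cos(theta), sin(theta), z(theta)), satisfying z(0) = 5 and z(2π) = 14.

Parameterise the cylinder of radius R = 1 as
    r(θ) = (cos θ, sin θ, z(θ)).
The arc-length element is
    ds = sqrt(1 + (dz/dθ)^2) dθ,
so the Lagrangian is L = sqrt(1 + z'^2).
L depends on z' only, not on z or θ, so ∂L/∂z = 0 and
    ∂L/∂z' = z' / sqrt(1 + z'^2).
The Euler-Lagrange equation gives
    d/dθ( z' / sqrt(1 + z'^2) ) = 0,
so z' is constant. Integrating once:
    z(θ) = a θ + b,
a helix on the cylinder (a straight line when the cylinder is unrolled). The constants a, b are determined by the endpoint conditions.
With endpoint conditions z(0) = 5 and z(2π) = 14: from z(0) = b we get b = 5, and a·2π + 5 = 14 gives a = 9/(2π), so
    z(θ) = (9/(2π)) θ + 5.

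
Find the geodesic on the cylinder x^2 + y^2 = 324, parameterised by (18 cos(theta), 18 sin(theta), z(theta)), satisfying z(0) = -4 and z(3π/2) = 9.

Parameterise the cylinder of radius R = 18 as
    r(θ) = (18 cos θ, 18 sin θ, z(θ)).
The arc-length element is
    ds = sqrt(324 + (dz/dθ)^2) dθ,
so the Lagrangian is L = sqrt(324 + z'^2).
L depends on z' only, not on z or θ, so ∂L/∂z = 0 and
    ∂L/∂z' = z' / sqrt(324 + z'^2).
The Euler-Lagrange equation gives
    d/dθ( z' / sqrt(324 + z'^2) ) = 0,
so z' is constant. Integrating once:
    z(θ) = a θ + b,
a helix on the cylinder (a straight line when the cylinder is unrolled). The constants a, b are determined by the endpoint conditions.
With endpoint conditions z(0) = -4 and z(3π/2) = 9: from z(0) = b we get b = -4, and a·3π/2 + -4 = 9 gives a = 26/(3π), so
    z(θ) = (26/(3π)) θ − 4.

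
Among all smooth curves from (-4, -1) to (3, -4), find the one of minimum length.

Arc-length functional: J[y] = ∫ sqrt(1 + (y')^2) dx.
Lagrangian L = sqrt(1 + (y')^2) has no explicit y dependence, so ∂L/∂y = 0 and the Euler-Lagrange equation gives
    d/dx( y' / sqrt(1 + (y')^2) ) = 0  ⇒  y' / sqrt(1 + (y')^2) = const.
Hence y' is constant, so y(x) is affine.
Fitting the endpoints (-4, -1) and (3, -4):
    slope m = ((-4) − (-1)) / (3 − (-4)) = -3/7,
    intercept c = (-1) − m·(-4) = -19/7.
Extremal: y(x) = (-3/7) x - 19/7.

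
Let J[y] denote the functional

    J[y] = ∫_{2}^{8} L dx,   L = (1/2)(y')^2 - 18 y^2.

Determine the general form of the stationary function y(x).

The Lagrangian is L = (1/2)(y')^2 - 18 y^2.
∂L/∂y = -36y.
∂L/∂y' = y'.
The Euler-Lagrange equation d/dx(∂L/∂y') − ∂L/∂y = 0 becomes:
    y'' + 36 y = 0
General solution: y(x) = A sin(6x) + B cos(6x), where A and B are arbitrary constants fixed by the endpoint conditions.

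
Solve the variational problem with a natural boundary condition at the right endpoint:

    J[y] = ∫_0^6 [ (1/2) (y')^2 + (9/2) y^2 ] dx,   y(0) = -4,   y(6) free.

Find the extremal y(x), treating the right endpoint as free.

The Lagrangian L = (1/2) (y')^2 + (9/2) y^2 gives
    ∂L/∂y = 9 y,   ∂L/∂y' = y'.
Euler-Lagrange: y'' − 9 y = 0.
With k = 3, the general solution is
    y(x) = A cosh(3 x) + B sinh(3 x).
Fixed left endpoint y(0) = -4 ⇒ A = -4.
The right endpoint x = 6 is free, so the natural (transversality) condition is ∂L/∂y' |_{x=6} = 0, i.e. y'(6) = 0.
Compute y'(x) = A k sinh(k x) + B k cosh(k x), so
    y'(6) = A k sinh(k·6) + B k cosh(k·6) = 0
    ⇒ B = −A tanh(k·6) = 4 tanh(3·6).
Therefore the extremal is
    y(x) = −4 cosh(3 x) + 4 tanh(3·6) sinh(3 x).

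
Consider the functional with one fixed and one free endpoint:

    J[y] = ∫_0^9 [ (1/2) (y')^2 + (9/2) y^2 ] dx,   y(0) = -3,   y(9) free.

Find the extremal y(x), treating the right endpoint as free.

The Lagrangian L = (1/2) (y')^2 + (9/2) y^2 gives
    ∂L/∂y = 9 y,   ∂L/∂y' = y'.
Euler-Lagrange: y'' − 9 y = 0.
With k = 3, the general solution is
    y(x) = A cosh(3 x) + B sinh(3 x).
Fixed left endpoint y(0) = -3 ⇒ A = -3.
The right endpoint x = 9 is free, so the natural (transversality) condition is ∂L/∂y' |_{x=9} = 0, i.e. y'(9) = 0.
Compute y'(x) = A k sinh(k x) + B k cosh(k x), so
    y'(9) = A k sinh(k·9) + B k cosh(k·9) = 0
    ⇒ B = −A tanh(k·9) = 3 tanh(3·9).
Therefore the extremal is
    y(x) = −3 cosh(3 x) + 3 tanh(3·9) sinh(3 x).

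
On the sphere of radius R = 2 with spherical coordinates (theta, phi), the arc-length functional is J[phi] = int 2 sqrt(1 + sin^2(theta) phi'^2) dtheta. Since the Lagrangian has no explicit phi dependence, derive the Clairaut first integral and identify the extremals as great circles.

On the sphere of radius R = 2 with spherical coordinates (θ, φ), the induced metric is
    ds^2 = 4(dθ^2 + sin^2(θ) dφ^2).
Parameterise by θ; the arc-length functional is
    J[φ] = ∫ 2 sqrt(1 + sin^2(θ) (dφ/dθ)^2) dθ,
so L = 2 sqrt(1 + sin^2(θ) φ'^2). Compute
    ∂L/∂φ = 0  (L has no explicit φ dependence),
    ∂L/∂φ' = 2 sin^2(θ) φ' / sqrt(1 + sin^2(θ) φ'^2).
Since ∂L/∂φ = 0, the Euler-Lagrange equation
    d/dθ(∂L/∂φ') − ∂L/∂φ = 0
reduces to d/dθ(∂L/∂φ') = 0, i.e. the momentum conjugate to φ is conserved:
    2 sin^2(θ) φ' / sqrt(1 + sin^2(θ) φ'^2) = C.
The overall factor of 2 is constant, so dividing through gives Clairaut's relation sin^2(θ) φ' / sqrt(1 + sin^2(θ) φ'^2) = C' (with C' = C/2). Solving for φ' and integrating gives the great-circle family
    cot(θ) = A cos(φ − φ_0),
i.e. the intersection of the sphere with a plane through the origin. The two constants A and φ_0 (equivalently C and one phase) are fixed by the two endpoint conditions.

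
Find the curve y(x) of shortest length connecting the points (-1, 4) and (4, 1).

Arc-length functional: J[y] = ∫ sqrt(1 + (y')^2) dx.
Lagrangian L = sqrt(1 + (y')^2) has no explicit y dependence, so ∂L/∂y = 0 and the Euler-Lagrange equation gives
    d/dx( y' / sqrt(1 + (y')^2) ) = 0  ⇒  y' / sqrt(1 + (y')^2) = const.
Hence y' is constant, so y(x) is affine.
Fitting the endpoints (-1, 4) and (4, 1):
    slope m = (1 − 4) / (4 − (-1)) = -3/5,
    intercept c = 4 − m·(-1) = 17/5.
Extremal: y(x) = (-3/5) x + 17/5.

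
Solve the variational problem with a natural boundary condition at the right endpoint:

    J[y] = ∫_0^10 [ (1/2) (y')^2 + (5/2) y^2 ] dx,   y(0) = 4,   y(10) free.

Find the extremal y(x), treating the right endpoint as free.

The Lagrangian L = (1/2) (y')^2 + (5/2) y^2 gives
    ∂L/∂y = 5 y,   ∂L/∂y' = y'.
Euler-Lagrange: y'' − 5 y = 0.
With k = sqrt(5), the general solution is
    y(x) = A cosh(sqrt(5) x) + B sinh(sqrt(5) x).
Fixed left endpoint y(0) = 4 ⇒ A = 4.
The right endpoint x = 10 is free, so the natural (transversality) condition is ∂L/∂y' |_{x=10} = 0, i.e. y'(10) = 0.
Compute y'(x) = A k sinh(k x) + B k cosh(k x), so
    y'(10) = A k sinh(k·10) + B k cosh(k·10) = 0
    ⇒ B = −A tanh(k·10) = − 4 tanh(sqrt(5)·10).
Therefore the extremal is
    y(x) = 4 cosh(sqrt(5) x) − 4 tanh(sqrt(5)·10) sinh(sqrt(5) x).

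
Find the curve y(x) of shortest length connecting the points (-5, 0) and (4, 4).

Arc-length functional: J[y] = ∫ sqrt(1 + (y')^2) dx.
Lagrangian L = sqrt(1 + (y')^2) has no explicit y dependence, so ∂L/∂y = 0 and the Euler-Lagrange equation gives
    d/dx( y' / sqrt(1 + (y')^2) ) = 0  ⇒  y' / sqrt(1 + (y')^2) = const.
Hence y' is constant, so y(x) is affine.
Fitting the endpoints (-5, 0) and (4, 4):
    slope m = (4 − 0) / (4 − (-5)) = 4/9,
    intercept c = 0 − m·(-5) = 20/9.
Extremal: y(x) = (4/9) x + 20/9.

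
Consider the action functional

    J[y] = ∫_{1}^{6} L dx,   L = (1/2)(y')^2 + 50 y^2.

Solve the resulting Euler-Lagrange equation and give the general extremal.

The Lagrangian is L = (1/2)(y')^2 + 50 y^2.
∂L/∂y = 100y.
∂L/∂y' = y'.
The Euler-Lagrange equation d/dx(∂L/∂y') − ∂L/∂y = 0 becomes:
    y'' - 100 y = 0
General solution: y(x) = A e^(10x) + B e^(-10x), where A and B are arbitrary constants fixed by the endpoint conditions.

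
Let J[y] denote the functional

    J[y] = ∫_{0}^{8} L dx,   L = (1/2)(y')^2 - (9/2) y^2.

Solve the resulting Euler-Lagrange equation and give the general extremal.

The Lagrangian is L = (1/2)(y')^2 - (9/2) y^2.
∂L/∂y = -9y.
∂L/∂y' = y'.
The Euler-Lagrange equation d/dx(∂L/∂y') − ∂L/∂y = 0 becomes:
    y'' + 9 y = 0
General solution: y(x) = A sin(3x) + B cos(3x), where A and B are arbitrary constants fixed by the endpoint conditions.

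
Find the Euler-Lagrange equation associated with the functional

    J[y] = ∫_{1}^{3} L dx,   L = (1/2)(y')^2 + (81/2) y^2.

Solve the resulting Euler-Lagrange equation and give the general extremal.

The Lagrangian is L = (1/2)(y')^2 + (81/2) y^2.
∂L/∂y = 81y.
∂L/∂y' = y'.
The Euler-Lagrange equation d/dx(∂L/∂y') − ∂L/∂y = 0 becomes:
    y'' - 81 y = 0
General solution: y(x) = A e^(9x) + B e^(-9x), where A and B are arbitrary constants fixed by the endpoint conditions.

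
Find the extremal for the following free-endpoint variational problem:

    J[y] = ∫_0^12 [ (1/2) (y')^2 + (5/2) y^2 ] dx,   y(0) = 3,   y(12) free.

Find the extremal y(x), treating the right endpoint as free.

The Lagrangian L = (1/2) (y')^2 + (5/2) y^2 gives
    ∂L/∂y = 5 y,   ∂L/∂y' = y'.
Euler-Lagrange: y'' − 5 y = 0.
With k = sqrt(5), the general solution is
    y(x) = A cosh(sqrt(5) x) + B sinh(sqrt(5) x).
Fixed left endpoint y(0) = 3 ⇒ A = 3.
The right endpoint x = 12 is free, so the natural (transversality) condition is ∂L/∂y' |_{x=12} = 0, i.e. y'(12) = 0.
Compute y'(x) = A k sinh(k x) + B k cosh(k x), so
    y'(12) = A k sinh(k·12) + B k cosh(k·12) = 0
    ⇒ B = −A tanh(k·12) = − 3 tanh(sqrt(5)·12).
Therefore the extremal is
    y(x) = 3 cosh(sqrt(5) x) − 3 tanh(sqrt(5)·12) sinh(sqrt(5) x).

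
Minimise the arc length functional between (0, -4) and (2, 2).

Arc-length functional: J[y] = ∫ sqrt(1 + (y')^2) dx.
Lagrangian L = sqrt(1 + (y')^2) has no explicit y dependence, so ∂L/∂y = 0 and the Euler-Lagrange equation gives
    d/dx( y' / sqrt(1 + (y')^2) ) = 0  ⇒  y' / sqrt(1 + (y')^2) = const.
Hence y' is constant, so y(x) is affine.
Fitting the endpoints (0, -4) and (2, 2):
    slope m = (2 − (-4)) / (2 − 0) = 3,
    intercept c = (-4) − m·0 = -4.
Extremal: y(x) = 3 x - 4.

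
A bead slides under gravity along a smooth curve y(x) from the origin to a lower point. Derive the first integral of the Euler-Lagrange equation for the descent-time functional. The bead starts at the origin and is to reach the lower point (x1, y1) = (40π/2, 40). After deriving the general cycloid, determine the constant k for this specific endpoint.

The Lagrangian L = sqrt((1 + y'^2) / y) has no explicit x dependence, so the Beltrami identity applies:
    L − y' ∂L/∂y' = C.
Compute ∂L/∂y' = y' / sqrt(y (1 + y'^2)).
Substitute:
    sqrt((1 + y'^2)/y) − y'·y' / sqrt(y (1 + y'^2))
    = (1 + y'^2) / sqrt(y (1 + y'^2)) − y'^2 / sqrt(y (1 + y'^2))
    = 1 / sqrt(y (1 + y'^2)) = C.
Squaring and rearranging gives the first integral
    y (1 + y'^2) = 1/C^2 =: k   (constant).
Solving this first-order ODE by the substitution
    y = (k/2)(1 − cos θ)
yields the cycloid parameterisation
    x(θ) = (k/2)(θ − sin θ),   y(θ) = (k/2)(1 − cos θ).
The constant k is fixed by the endpoint condition.
Now fit the given lower endpoint (x1, y1) = (40π/2, 40). At the bottom of the first arch (θ = π), the parametric equations give
    y(π) = (k/2)(1 − cos π) = k,
    x(π) = (k/2)(π − sin π) = kπ/2.
Matching y(π) = 40 gives k = 40, consistent with x(π) = 40π/2. Therefore the specific cycloid is
    x(θ) = (40/2)(θ − sin θ),   y(θ) = (40/2)(1 − cos θ).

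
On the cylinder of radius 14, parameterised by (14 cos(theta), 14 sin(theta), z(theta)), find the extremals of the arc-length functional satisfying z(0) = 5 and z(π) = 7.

Parameterise the cylinder of radius R = 14 as
    r(θ) = (14 cos θ, 14 sin θ, z(θ)).
The arc-length element is
    ds = sqrt(196 + (dz/dθ)^2) dθ,
so the Lagrangian is L = sqrt(196 + z'^2).
L depends on z' only, not on z or θ, so ∂L/∂z = 0 and
    ∂L/∂z' = z' / sqrt(196 + z'^2).
The Euler-Lagrange equation gives
    d/dθ( z' / sqrt(196 + z'^2) ) = 0,
so z' is constant. Integrating once:
    z(θ) = a θ + b,
a helix on the cylinder (a straight line when the cylinder is unrolled). The constants a, b are determined by the endpoint conditions.
With endpoint conditions z(0) = 5 and z(π) = 7: from z(0) = b we get b = 5, and a·π + 5 = 7 gives a = 2/π, so
    z(θ) = (2/π) θ + 5.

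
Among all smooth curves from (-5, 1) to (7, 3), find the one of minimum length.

Arc-length functional: J[y] = ∫ sqrt(1 + (y')^2) dx.
Lagrangian L = sqrt(1 + (y')^2) has no explicit y dependence, so ∂L/∂y = 0 and the Euler-Lagrange equation gives
    d/dx( y' / sqrt(1 + (y')^2) ) = 0  ⇒  y' / sqrt(1 + (y')^2) = const.
Hence y' is constant, so y(x) is affine.
Fitting the endpoints (-5, 1) and (7, 3):
    slope m = (3 − 1) / (7 − (-5)) = 1/6,
    intercept c = 1 − m·(-5) = 11/6.
Extremal: y(x) = (1/6) x + 11/6.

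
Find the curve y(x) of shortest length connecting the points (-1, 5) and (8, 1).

Arc-length functional: J[y] = ∫ sqrt(1 + (y')^2) dx.
Lagrangian L = sqrt(1 + (y')^2) has no explicit y dependence, so ∂L/∂y = 0 and the Euler-Lagrange equation gives
    d/dx( y' / sqrt(1 + (y')^2) ) = 0  ⇒  y' / sqrt(1 + (y')^2) = const.
Hence y' is constant, so y(x) is affine.
Fitting the endpoints (-1, 5) and (8, 1):
    slope m = (1 − 5) / (8 − (-1)) = -4/9,
    intercept c = 5 − m·(-1) = 41/9.
Extremal: y(x) = (-4/9) x + 41/9.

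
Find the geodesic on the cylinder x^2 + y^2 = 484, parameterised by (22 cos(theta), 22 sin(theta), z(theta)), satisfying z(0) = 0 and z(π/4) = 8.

Parameterise the cylinder of radius R = 22 as
    r(θ) = (22 cos θ, 22 sin θ, z(θ)).
The arc-length element is
    ds = sqrt(484 + (dz/dθ)^2) dθ,
so the Lagrangian is L = sqrt(484 + z'^2).
L depends on z' only, not on z or θ, so ∂L/∂z = 0 and
    ∂L/∂z' = z' / sqrt(484 + z'^2).
The Euler-Lagrange equation gives
    d/dθ( z' / sqrt(484 + z'^2) ) = 0,
so z' is constant. Integrating once:
    z(θ) = a θ + b,
a helix on the cylinder (a straight line when the cylinder is unrolled). The constants a, b are determined by the endpoint conditions.
With endpoint conditions z(0) = 0 and z(π/4) = 8: from z(0) = b we get b = 0, and a·π/4 + 0 = 8 gives a = 32/π, so
    z(θ) = (32/π) θ.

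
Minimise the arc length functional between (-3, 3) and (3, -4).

Arc-length functional: J[y] = ∫ sqrt(1 + (y')^2) dx.
Lagrangian L = sqrt(1 + (y')^2) has no explicit y dependence, so ∂L/∂y = 0 and the Euler-Lagrange equation gives
    d/dx( y' / sqrt(1 + (y')^2) ) = 0  ⇒  y' / sqrt(1 + (y')^2) = const.
Hence y' is constant, so y(x) is affine.
Fitting the endpoints (-3, 3) and (3, -4):
    slope m = ((-4) − 3) / (3 − (-3)) = -7/6,
    intercept c = 3 − m·(-3) = -1/2.
Extremal: y(x) = (-7/6) x - 1/2.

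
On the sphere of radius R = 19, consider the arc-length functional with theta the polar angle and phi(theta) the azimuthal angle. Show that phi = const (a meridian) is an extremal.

On the sphere of radius R = 19 with spherical coordinates (θ, φ), the induced metric is
    ds^2 = 361(dθ^2 + sin^2(θ) dφ^2).
Using θ as the parameter, the arc-length functional becomes
    J[φ] = ∫ 19 sqrt(1 + sin^2(θ) (dφ/dθ)^2) dθ.
So L = 19 sqrt(1 + sin^2(θ) φ'^2). Compute
    ∂L/∂φ = 0  (L has no explicit φ dependence),
    ∂L/∂φ' = 19 sin^2(θ) φ' / sqrt(1 + sin^2(θ) φ'^2).
For the candidate φ(θ) = c (constant), φ' = 0, so ∂L/∂φ' evaluated along the candidate vanishes, and ∂L/∂φ is identically zero. Hence
    d/dθ(∂L/∂φ') − ∂L/∂φ = 0
is satisfied. Therefore meridians φ = const are extremals of arc length — they are geodesics on the sphere.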